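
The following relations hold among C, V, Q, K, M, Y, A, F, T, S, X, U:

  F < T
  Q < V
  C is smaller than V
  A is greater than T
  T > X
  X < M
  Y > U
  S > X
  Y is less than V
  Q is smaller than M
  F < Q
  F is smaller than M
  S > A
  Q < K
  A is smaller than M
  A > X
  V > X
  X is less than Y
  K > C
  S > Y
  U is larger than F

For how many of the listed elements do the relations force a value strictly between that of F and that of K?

1

The relations place F below K. An element lies strictly between them when it is forced above F and also forced below K.
Above F: {T, U, A, Q, M, Y, S, V}. Below K: {C, Q}.
Intersection: {Q} — 1.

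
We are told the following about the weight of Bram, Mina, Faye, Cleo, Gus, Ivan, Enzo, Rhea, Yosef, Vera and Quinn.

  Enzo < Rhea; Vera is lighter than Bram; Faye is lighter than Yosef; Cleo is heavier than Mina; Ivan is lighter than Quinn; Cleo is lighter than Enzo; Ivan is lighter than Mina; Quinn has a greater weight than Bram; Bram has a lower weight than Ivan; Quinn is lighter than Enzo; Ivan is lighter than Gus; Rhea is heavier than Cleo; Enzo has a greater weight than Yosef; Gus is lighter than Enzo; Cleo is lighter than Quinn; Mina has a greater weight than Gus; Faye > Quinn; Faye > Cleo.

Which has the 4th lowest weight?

Gus

Chaining the given pairs: Vera < Bram < Ivan < Gus < Mina < Cleo < Quinn < Faye < Yosef < Enzo < Rhea.
The 4th smallest is Gus.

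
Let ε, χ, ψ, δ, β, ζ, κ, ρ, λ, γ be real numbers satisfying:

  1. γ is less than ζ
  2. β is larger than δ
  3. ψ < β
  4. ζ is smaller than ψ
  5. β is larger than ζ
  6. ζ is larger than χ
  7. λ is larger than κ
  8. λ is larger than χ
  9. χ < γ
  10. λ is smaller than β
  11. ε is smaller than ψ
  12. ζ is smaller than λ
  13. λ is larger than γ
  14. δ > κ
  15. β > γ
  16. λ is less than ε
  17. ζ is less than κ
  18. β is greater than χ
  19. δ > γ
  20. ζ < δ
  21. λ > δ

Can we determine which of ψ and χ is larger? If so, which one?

Link the given pairs in sequence: χ < γ; γ < ζ; ζ < δ; δ < λ; λ < ε; ε < ψ.
Chaining these gives χ < γ < ζ < δ < λ < ε < ψ.
So ψ is larger.

ψ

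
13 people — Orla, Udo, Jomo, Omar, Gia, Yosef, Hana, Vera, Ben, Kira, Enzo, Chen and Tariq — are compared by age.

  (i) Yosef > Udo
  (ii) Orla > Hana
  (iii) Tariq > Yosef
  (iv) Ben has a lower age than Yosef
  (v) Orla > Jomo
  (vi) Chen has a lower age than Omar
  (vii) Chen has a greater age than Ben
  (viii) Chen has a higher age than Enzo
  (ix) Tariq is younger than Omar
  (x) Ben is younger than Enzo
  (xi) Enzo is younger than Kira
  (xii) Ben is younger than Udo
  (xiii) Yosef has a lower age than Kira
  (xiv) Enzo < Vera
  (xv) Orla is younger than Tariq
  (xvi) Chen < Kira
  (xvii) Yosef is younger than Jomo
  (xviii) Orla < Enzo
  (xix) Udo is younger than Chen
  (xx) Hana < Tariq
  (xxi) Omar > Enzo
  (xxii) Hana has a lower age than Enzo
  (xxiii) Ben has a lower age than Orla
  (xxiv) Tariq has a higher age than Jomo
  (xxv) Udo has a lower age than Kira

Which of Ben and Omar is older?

Omar

Ben < Udo < Yosef < Jomo < Orla < Enzo < Chen < Omar, by transitivity through Udo, Yosef, Jomo, Orla, Enzo, Chen.
So Ben < Omar; Omar is the older of the two.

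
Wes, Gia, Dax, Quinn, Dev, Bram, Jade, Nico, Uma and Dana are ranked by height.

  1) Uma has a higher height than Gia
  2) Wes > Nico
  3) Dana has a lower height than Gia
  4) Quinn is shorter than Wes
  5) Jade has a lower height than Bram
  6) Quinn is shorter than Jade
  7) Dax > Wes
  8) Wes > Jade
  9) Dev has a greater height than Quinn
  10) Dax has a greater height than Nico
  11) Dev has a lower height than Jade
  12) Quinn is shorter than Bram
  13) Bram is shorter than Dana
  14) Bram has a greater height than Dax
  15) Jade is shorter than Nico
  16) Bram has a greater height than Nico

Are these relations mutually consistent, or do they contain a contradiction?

consistent

The single ordering Quinn < Dev < Jade < Nico < Wes < Dax < Bram < Dana < Gia < Uma satisfies every listed relation, so no contradiction arises.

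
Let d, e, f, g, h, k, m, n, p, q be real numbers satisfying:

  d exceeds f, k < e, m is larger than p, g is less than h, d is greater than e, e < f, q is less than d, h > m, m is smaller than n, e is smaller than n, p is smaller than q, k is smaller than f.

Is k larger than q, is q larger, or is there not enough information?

undetermined

Following every chain through k: above k we get e, f, n, d.
q is not reached, and no chain runs the other way from q to k.
So the given relations leave the order of k and q undetermined.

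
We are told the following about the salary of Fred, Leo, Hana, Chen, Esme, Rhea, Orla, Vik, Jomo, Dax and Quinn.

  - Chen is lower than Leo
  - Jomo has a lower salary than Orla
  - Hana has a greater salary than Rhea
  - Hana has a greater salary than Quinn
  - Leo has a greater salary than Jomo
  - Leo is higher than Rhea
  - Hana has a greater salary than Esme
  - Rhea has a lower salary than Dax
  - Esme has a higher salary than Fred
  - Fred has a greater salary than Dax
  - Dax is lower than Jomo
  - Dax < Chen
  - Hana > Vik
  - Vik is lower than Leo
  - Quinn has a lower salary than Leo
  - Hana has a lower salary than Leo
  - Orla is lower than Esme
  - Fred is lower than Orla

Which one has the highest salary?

Rhea is not greatest since Rhea < Dax; Dax is not greatest since Dax < Fred; Jomo is not greatest since Jomo < Orla; Fred is not greatest since Fred < Orla; Orla is not greatest since Orla < Esme; Vik is not greatest since Vik < Leo; Esme is not greatest since Esme < Hana; Chen is not greatest since Chen < Leo; Quinn is not greatest since Quinn < Leo; Hana is not greatest since Hana < Leo.
Only Leo has nothing above it, so Leo is the highest salary.

Leo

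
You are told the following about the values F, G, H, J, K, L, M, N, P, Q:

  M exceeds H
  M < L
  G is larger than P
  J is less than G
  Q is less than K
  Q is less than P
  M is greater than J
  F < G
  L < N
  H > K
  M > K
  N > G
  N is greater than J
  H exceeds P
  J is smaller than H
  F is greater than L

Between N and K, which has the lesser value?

Chaining the given relations: K < H < M < L < F < G < N.
So K < N; K is the smaller of the two.

K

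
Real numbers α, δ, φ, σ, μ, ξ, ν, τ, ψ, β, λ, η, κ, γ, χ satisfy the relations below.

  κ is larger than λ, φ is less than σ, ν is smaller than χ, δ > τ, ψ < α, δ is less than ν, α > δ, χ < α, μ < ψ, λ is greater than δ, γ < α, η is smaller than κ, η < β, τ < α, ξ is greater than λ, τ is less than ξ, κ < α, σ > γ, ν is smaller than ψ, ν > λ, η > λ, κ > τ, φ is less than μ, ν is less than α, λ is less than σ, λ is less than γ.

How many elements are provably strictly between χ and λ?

Chaining upward from λ reaches: γ, η, β, ν, ξ, κ, ψ, σ, α.
Chaining downward from χ reaches: τ, δ, ν.
Strictly between λ and χ are those in both lists: ν — 1 element.

1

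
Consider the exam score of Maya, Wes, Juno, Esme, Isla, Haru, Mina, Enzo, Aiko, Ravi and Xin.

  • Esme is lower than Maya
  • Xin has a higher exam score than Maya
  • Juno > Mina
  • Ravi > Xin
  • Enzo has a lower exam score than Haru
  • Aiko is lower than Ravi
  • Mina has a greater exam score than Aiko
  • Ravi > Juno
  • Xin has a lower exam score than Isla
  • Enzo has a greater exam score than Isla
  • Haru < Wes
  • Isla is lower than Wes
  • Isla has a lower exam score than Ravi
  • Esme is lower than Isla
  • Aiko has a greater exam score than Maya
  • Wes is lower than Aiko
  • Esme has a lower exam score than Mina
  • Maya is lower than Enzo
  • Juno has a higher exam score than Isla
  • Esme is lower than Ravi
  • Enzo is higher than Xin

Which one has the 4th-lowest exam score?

The consecutive relations fix a unique order: Esme < Maya < Xin < Isla < Enzo < Haru < Wes < Aiko < Mina < Juno < Ravi.
The 4th smallest is Isla.

Isla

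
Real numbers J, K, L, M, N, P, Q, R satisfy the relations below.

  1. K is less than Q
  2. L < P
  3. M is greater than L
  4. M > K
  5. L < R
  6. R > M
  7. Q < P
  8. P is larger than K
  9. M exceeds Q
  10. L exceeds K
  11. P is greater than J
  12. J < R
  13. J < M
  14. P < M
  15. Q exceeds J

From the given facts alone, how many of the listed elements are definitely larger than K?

The elements the relations force above K are L, Q, P, M, R — no chain reaches any other.
That is 5.

5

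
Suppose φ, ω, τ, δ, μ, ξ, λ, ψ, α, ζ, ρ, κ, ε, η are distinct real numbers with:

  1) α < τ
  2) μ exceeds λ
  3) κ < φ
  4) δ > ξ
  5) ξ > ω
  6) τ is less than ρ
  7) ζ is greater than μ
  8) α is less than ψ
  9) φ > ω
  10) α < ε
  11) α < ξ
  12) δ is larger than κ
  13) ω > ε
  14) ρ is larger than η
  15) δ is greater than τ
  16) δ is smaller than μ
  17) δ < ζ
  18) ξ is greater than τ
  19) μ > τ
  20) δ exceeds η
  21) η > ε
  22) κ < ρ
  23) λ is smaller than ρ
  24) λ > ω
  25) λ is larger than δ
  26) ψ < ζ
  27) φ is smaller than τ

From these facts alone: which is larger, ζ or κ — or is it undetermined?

ζ

κ < φ and φ < τ give κ < τ.
With τ < ξ: κ < φ < τ < ξ.
Then ξ < δ extends the chain to δ.
Then δ < μ extends the chain to μ.
Then μ < ζ extends the chain to ζ.
So ζ is larger.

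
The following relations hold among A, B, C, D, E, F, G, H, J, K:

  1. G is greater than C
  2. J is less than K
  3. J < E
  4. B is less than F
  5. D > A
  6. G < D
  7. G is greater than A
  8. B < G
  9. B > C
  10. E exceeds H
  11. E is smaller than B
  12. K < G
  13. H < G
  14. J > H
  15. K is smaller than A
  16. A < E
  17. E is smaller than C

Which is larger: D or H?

H < J and J < K give H < K.
With K < A: H < J < K < A.
With A < E: H < J < K < A < E.
With E < C: H < J < K < A < E < C.
Then C < B extends the chain to B.
Then B < G extends the chain to G.
Then G < D extends the chain to D.
So H < D; D is the larger of the two.

D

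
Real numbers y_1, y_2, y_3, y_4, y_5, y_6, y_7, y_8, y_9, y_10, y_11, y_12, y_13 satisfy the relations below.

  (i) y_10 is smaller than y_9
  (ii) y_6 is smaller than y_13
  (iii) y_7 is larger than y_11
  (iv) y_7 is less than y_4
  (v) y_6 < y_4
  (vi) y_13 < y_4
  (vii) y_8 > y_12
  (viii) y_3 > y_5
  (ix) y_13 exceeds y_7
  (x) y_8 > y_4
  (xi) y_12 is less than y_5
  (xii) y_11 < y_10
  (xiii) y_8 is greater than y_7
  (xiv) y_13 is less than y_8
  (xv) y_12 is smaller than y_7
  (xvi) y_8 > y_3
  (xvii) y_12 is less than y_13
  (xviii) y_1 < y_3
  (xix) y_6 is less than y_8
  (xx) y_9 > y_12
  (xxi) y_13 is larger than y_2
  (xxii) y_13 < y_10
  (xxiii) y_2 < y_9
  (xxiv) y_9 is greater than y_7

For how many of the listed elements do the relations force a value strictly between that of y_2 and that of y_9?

2

Chaining upward from y_2 reaches: y_13, y_10, y_4, y_8.
Chaining downward from y_9 reaches: y_11, y_12, y_6, y_7, y_13, y_10.
Strictly between y_2 and y_9 are those in both lists: y_13, y_10 — 2 elements.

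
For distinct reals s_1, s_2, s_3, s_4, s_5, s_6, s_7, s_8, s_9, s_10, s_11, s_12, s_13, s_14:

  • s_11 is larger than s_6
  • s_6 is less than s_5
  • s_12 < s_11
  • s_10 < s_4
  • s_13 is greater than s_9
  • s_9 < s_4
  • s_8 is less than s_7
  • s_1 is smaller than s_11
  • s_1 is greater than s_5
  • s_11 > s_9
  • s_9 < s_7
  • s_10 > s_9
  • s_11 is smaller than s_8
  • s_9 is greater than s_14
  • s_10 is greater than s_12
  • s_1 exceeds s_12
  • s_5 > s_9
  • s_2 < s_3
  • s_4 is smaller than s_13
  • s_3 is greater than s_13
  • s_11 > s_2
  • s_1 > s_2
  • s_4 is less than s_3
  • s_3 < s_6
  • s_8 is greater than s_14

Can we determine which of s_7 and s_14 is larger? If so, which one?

s_7

Following the relations from s_14: s_14 < s_9 < s_10 < s_4 < s_13 < s_3 < s_6 < s_5 < s_1 < s_11 < s_8 < s_7.
So s_7 is larger.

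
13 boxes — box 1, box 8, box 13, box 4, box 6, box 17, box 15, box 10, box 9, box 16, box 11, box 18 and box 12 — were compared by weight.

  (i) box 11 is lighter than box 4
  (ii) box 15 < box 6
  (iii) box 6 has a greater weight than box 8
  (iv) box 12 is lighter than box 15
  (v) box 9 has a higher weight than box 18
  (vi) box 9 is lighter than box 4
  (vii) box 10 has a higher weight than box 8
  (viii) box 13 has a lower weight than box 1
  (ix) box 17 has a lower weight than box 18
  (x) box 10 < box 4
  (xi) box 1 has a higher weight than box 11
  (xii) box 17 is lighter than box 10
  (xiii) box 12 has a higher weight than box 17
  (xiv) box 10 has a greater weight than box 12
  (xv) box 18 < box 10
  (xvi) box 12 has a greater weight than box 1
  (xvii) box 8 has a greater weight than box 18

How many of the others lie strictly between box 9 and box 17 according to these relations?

1

The relations place box 17 below box 9. An element lies strictly between them when it is forced above box 17 and also forced below box 9.
Above box 17: {box 18, box 8, box 12, box 15, box 10, box 4, box 6}. Below box 9: {box 18}.
Intersection: {box 18} — 1.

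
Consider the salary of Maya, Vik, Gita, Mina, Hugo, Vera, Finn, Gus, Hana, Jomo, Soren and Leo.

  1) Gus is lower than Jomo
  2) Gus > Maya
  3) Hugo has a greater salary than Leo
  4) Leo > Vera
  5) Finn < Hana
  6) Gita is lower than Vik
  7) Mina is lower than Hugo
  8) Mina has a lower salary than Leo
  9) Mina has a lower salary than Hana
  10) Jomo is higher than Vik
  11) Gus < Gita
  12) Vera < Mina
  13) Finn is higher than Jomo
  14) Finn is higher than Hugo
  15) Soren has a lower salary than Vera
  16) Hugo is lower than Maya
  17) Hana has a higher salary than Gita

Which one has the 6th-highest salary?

Gus

Chaining the given pairs: Soren < Vera < Mina < Leo < Hugo < Maya < Gus < Gita < Vik < Jomo < Finn < Hana.
The 6th largest is Gus.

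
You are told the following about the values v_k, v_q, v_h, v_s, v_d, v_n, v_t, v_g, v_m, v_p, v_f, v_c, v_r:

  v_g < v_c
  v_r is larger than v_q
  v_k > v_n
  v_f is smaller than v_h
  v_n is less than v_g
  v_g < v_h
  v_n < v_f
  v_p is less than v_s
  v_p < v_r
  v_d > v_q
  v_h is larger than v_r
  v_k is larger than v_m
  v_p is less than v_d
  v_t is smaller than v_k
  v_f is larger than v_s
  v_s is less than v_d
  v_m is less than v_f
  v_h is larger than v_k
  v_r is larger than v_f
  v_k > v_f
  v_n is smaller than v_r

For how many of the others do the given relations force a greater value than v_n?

6

Directly above v_n: v_g, v_f, v_r, v_k.
One step further: v_c, v_h (6 so far).
No other element is forced above v_n by the given relations, so the count is 6.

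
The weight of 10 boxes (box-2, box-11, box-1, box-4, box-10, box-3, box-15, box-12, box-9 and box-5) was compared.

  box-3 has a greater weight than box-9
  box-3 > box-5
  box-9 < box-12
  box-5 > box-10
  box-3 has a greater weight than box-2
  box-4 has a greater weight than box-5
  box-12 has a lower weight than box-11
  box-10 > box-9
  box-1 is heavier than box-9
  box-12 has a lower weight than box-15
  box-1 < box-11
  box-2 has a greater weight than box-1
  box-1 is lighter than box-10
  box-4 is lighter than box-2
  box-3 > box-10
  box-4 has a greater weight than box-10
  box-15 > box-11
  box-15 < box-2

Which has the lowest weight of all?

box-1 is not least since box-9 < box-1; box-12 is not least since box-9 < box-12; box-10 is not least since box-9 < box-10; box-5 is not least since box-10 < box-5; box-11 is not least since box-1 < box-11; box-4 is not least since box-5 < box-4; box-15 is not least since box-12 < box-15; box-2 is not least since box-4 < box-2; box-3 is not least since box-5 < box-3.
Only box-9 has nothing below it, so box-9 is the lowest weight.

box-9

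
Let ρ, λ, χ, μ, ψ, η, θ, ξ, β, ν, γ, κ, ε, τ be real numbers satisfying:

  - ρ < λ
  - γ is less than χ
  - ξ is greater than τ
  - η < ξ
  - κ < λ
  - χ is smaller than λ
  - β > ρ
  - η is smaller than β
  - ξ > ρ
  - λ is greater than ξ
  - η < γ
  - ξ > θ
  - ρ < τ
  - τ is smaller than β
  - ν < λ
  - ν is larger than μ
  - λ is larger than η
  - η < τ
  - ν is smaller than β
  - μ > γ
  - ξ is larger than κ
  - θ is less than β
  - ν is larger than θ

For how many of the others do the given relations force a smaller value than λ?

From λ the given relations immediately reach κ, η, ρ, χ, ν, ξ.
From those, γ, θ, τ, μ — 10 in total.
No other element is forced below λ by the given relations, so the count is 10.

10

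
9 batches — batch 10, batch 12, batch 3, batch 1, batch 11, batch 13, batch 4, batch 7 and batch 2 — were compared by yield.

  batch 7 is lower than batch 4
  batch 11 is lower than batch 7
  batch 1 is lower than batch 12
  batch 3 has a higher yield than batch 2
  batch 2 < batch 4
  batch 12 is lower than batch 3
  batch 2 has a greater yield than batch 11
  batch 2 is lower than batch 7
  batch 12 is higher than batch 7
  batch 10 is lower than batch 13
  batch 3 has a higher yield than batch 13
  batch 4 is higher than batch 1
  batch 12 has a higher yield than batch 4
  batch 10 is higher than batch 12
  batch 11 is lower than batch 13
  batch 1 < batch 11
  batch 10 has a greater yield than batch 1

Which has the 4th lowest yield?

batch 7

Piecing the relations together gives one ordering: batch 1 < batch 11 < batch 2 < batch 7 < batch 4 < batch 12 < batch 10 < batch 13 < batch 3.
The 4th smallest is batch 7.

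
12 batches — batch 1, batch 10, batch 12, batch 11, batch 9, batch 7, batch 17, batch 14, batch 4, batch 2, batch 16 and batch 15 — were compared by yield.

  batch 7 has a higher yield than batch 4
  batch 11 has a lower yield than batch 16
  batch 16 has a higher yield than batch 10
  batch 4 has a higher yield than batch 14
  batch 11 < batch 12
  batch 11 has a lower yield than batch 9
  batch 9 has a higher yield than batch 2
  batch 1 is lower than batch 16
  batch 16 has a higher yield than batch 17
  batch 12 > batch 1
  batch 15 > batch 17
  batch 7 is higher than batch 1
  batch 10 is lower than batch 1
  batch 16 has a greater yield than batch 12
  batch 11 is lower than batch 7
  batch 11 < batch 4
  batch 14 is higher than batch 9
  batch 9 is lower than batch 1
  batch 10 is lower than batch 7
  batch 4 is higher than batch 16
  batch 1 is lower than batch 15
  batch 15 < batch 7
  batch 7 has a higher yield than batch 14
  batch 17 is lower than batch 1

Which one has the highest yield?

Chaining downward from batch 7: directly below it, batch 10, batch 11, batch 1, batch 15, batch 14, batch 4; then batch 9, batch 17, batch 16; then batch 2, batch 12.
That covers every other element, and nothing is given above batch 7, so batch 7 is the highest yield.

batch 7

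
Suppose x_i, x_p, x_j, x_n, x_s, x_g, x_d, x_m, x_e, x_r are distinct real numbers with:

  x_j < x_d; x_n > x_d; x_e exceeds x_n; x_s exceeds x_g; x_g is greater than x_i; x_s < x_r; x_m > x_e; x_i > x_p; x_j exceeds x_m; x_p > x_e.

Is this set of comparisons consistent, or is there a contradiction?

We have x_e < x_m stated directly, yet also x_m < x_j < x_d < x_n < x_e by chaining the others — so x_m < x_e. Contradiction.

inconsistent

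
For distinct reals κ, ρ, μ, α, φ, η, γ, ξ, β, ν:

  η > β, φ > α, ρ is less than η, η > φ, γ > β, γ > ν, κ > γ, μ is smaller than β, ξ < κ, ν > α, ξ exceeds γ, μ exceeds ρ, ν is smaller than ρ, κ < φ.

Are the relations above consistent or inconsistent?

consistent

Every relation is compatible with α < ν < ρ < μ < β < γ < ξ < κ < φ < η; the set is consistent.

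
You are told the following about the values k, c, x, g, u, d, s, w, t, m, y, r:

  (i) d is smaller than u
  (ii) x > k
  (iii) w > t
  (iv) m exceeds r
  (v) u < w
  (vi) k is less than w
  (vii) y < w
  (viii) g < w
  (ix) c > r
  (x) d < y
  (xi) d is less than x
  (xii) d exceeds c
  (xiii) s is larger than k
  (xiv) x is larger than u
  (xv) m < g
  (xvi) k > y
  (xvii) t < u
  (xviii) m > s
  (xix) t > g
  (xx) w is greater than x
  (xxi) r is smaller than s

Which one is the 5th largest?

g

Piecing the relations together gives one ordering: r < c < d < y < k < s < m < g < t < u < x < w.
The 5th largest is g.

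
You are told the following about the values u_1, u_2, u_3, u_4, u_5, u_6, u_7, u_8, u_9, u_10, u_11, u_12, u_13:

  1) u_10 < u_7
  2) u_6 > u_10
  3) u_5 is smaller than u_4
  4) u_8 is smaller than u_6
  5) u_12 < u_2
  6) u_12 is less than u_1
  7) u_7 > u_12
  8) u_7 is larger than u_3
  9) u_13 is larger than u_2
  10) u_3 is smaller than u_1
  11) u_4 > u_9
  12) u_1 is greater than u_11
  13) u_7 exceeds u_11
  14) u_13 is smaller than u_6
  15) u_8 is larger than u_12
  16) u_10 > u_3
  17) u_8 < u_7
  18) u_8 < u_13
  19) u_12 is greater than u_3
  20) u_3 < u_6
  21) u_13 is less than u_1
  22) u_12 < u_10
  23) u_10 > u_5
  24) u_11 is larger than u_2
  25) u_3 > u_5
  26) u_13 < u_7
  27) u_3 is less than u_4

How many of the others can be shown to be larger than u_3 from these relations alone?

10

Directly above u_3: u_12, u_4, u_10, u_7, u_1, u_6.
One step further: u_2, u_8 (8 so far).
One step further: u_13, u_11 (10 so far).
No other element is forced above u_3 by the given relations, so the count is 10.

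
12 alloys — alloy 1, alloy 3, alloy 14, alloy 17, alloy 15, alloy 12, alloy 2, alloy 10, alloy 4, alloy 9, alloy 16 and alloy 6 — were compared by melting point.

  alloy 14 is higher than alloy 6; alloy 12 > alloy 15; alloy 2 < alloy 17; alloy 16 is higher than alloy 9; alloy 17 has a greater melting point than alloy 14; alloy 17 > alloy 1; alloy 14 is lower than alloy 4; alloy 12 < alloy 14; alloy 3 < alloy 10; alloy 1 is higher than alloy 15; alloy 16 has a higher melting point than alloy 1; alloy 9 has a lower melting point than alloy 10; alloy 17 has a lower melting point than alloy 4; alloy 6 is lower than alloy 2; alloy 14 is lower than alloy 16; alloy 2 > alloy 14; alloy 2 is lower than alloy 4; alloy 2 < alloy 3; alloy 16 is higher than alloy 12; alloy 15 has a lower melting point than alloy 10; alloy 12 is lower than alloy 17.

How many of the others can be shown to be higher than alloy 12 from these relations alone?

From alloy 12 the given relations immediately reach alloy 14, alloy 16, alloy 17.
From those, alloy 2, alloy 4 — 5 in total.
From those, alloy 3 — 6 in total.
From those, alloy 10 — 7 in total.
Nothing else is reachable above alloy 12; 7 in all.

7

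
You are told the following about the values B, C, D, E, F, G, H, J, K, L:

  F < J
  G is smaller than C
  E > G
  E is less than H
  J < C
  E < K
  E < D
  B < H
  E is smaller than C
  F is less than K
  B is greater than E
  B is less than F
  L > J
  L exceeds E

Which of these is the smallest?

Chaining upward from G: directly above it, E, C; then B, H, D, K, L; then F; then J.
That covers every other element, and nothing is given below G, so G is the smallest.

G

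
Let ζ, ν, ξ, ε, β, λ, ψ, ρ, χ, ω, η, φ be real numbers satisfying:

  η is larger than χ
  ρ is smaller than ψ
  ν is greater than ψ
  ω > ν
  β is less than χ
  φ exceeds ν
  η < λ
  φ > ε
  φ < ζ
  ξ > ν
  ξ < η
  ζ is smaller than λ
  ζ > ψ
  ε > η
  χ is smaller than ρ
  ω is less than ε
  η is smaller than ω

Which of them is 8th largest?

The consecutive relations fix a unique order: β < χ < ρ < ψ < ν < ξ < η < ω < ε < φ < ζ < λ.
Counting 8 from the largest end gives ν.

ν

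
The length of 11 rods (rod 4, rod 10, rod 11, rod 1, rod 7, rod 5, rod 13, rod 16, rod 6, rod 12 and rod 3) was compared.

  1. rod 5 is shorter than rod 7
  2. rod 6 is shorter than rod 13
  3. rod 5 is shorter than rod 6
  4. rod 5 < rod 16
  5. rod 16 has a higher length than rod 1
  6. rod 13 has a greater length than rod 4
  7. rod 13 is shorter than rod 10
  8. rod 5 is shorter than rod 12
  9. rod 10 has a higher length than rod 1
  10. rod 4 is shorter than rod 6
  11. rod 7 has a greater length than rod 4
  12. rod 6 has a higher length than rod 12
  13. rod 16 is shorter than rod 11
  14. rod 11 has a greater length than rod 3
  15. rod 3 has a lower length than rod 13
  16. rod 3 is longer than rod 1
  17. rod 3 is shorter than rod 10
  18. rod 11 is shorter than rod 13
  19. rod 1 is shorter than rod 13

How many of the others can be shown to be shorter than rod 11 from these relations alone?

4

From rod 11 the given relations immediately reach rod 3, rod 16.
From those, rod 1, rod 5 — 4 in total.
No other element is forced below rod 11 by the given relations, so the count is 4.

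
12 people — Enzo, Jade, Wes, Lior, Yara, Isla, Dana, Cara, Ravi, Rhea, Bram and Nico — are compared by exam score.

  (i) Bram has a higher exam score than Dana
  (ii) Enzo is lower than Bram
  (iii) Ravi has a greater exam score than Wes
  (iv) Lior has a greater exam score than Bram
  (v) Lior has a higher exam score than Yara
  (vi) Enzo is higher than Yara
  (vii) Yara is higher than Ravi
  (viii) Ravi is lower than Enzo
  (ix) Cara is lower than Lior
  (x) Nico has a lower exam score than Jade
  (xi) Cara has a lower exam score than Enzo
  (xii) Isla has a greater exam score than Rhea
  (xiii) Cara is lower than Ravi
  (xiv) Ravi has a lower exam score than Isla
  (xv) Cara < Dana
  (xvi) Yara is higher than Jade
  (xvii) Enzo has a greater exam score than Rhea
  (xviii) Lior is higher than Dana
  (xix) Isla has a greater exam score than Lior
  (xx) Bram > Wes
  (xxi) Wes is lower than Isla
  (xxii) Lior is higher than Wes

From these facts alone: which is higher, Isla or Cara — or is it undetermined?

Isla

Cara < Ravi and Ravi < Yara give Cara < Yara.
Then Yara < Enzo extends the chain to Enzo.
Then Enzo < Bram extends the chain to Bram.
With Bram < Lior: Cara < Ravi < Yara < Enzo < Bram < Lior.
With Lior < Isla: Cara < Ravi < Yara < Enzo < Bram < Lior < Isla.
So Isla is higher.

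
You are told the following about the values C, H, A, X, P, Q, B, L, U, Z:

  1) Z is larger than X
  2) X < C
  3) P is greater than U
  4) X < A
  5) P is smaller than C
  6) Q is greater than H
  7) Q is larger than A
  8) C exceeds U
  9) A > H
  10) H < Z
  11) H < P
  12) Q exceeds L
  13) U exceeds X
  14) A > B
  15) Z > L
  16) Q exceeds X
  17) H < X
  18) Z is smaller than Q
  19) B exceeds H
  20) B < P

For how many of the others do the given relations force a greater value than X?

From X the given relations immediately reach U, A, C, Z, Q.
From those, P — 6 in total.
Nothing else is reachable above X; 6 in all.

6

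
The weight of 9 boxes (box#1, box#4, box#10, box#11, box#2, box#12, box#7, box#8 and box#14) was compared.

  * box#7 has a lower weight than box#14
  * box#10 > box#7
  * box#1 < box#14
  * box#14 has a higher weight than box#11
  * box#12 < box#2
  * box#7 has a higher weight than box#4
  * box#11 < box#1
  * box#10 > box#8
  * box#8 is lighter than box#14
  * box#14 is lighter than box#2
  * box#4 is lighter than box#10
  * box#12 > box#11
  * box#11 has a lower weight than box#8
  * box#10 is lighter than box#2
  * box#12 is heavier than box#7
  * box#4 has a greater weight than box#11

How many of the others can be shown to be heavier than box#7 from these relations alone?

Directly above box#7: box#12, box#14, box#10.
One step further: box#2 (4 so far).
Nothing else is reachable above box#7; 4 in all.

4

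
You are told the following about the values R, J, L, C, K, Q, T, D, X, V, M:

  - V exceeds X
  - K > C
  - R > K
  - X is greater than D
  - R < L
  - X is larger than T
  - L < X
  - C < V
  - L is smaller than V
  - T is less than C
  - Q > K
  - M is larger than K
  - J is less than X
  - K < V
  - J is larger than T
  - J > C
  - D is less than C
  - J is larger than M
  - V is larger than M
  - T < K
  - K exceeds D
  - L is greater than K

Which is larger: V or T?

Link the given pairs in sequence: T < C; C < K; K < M; M < J; J < X; X < V.
Together: T < C < K < M < J < X < V.
So T < V; V is the larger of the two.

V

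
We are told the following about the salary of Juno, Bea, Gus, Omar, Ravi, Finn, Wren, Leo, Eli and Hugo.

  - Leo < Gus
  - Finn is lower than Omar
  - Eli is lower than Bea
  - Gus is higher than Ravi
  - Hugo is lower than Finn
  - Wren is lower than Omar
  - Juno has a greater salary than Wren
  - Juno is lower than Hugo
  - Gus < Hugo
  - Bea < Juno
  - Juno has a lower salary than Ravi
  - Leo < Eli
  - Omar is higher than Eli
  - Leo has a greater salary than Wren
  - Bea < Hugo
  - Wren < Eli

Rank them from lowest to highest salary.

Nothing is placed below Wren, so it is least; from there Wren < Leo; Leo < Eli; Eli < Bea; Bea < Juno; Juno < Ravi; Ravi < Gus; Gus < Hugo; Hugo < Finn; Finn < Omar, each given directly.

Wren < Leo < Eli < Bea < Juno < Ravi < Gus < Hugo < Finn < Omar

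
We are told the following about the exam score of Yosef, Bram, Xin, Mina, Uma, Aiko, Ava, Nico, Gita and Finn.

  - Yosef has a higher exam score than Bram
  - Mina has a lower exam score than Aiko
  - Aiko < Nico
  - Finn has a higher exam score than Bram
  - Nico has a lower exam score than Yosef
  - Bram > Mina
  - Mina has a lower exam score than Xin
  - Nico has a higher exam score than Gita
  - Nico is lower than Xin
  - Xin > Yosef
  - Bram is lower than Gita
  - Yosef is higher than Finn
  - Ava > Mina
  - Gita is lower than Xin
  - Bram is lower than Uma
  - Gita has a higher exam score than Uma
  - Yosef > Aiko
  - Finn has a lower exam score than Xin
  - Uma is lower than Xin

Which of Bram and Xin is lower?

Bram

Bram < Uma and Uma < Gita give Bram < Gita.
With Gita < Nico: Bram < Uma < Gita < Nico.
Then Nico < Yosef extends the chain to Yosef.
Then Yosef < Xin extends the chain to Xin.
So Bram < Xin; Bram is the lower of the two.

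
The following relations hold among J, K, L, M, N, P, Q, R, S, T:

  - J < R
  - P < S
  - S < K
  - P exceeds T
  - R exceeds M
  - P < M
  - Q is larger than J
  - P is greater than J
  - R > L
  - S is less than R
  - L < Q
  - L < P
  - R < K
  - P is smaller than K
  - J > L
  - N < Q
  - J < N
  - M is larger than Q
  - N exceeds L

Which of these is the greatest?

L is not greatest since L < R; J is not greatest since J < Q; T is not greatest since T < P; P is not greatest since P < M; N is not greatest since N < Q; S is not greatest since S < K; Q is not greatest since Q < M; M is not greatest since M < R; R is not greatest since R < K.
Only K has nothing above it, so K is the greatest.

K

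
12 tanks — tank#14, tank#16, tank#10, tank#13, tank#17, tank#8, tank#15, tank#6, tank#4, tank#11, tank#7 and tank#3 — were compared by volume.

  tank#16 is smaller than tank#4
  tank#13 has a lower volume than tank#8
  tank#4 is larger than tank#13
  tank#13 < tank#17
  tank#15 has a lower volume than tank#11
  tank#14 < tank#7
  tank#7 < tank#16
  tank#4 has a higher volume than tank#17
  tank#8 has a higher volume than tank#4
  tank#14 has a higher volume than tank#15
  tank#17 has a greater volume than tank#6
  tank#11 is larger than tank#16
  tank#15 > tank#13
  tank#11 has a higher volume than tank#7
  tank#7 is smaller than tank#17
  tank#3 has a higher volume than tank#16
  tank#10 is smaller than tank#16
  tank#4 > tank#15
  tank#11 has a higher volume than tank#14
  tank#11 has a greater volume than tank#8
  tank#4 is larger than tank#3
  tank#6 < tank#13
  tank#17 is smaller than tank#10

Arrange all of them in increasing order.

Each adjacent pair is fixed by a given relation: tank#6 < tank#13; tank#13 < tank#15; tank#15 < tank#14; tank#14 < tank#7; tank#7 < tank#17; tank#17 < tank#10; tank#10 < tank#16; tank#16 < tank#3; tank#3 < tank#4; tank#4 < tank#8; tank#8 < tank#11. Chaining them end to end gives the full order.

tank#6 < tank#13 < tank#15 < tank#14 < tank#7 < tank#17 < tank#10 < tank#16 < tank#3 < tank#4 < tank#8 < tank#11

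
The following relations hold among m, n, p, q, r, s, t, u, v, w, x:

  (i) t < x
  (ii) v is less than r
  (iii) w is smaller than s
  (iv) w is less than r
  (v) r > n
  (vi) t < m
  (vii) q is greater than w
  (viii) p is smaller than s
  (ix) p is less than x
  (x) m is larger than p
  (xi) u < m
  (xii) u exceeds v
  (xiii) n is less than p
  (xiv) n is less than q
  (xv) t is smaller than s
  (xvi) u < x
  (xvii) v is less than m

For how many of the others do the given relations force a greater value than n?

6

The elements the relations force above n are p, s, x, q, m, r — no chain reaches any other.
That is 6.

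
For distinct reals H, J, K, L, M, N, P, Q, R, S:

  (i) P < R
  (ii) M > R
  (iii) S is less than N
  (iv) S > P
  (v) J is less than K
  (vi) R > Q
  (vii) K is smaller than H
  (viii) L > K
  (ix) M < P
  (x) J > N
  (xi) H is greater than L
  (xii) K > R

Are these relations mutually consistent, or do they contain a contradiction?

inconsistent

Chaining the given relations yields R < M < P, so R < P. But one relation states P < R. These cannot both hold.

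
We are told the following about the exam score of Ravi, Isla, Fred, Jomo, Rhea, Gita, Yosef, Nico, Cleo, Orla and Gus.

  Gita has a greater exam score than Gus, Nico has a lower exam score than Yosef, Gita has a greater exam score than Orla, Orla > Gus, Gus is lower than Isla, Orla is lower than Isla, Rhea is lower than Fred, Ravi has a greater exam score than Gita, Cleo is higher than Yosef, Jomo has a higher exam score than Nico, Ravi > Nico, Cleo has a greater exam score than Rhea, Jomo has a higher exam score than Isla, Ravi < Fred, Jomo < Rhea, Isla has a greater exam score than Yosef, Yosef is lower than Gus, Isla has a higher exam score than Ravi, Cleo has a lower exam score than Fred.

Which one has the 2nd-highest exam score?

Piecing the relations together gives one ordering: Nico < Yosef < Gus < Orla < Gita < Ravi < Isla < Jomo < Rhea < Cleo < Fred.
Counting 2 from the largest end gives Cleo.

Cleo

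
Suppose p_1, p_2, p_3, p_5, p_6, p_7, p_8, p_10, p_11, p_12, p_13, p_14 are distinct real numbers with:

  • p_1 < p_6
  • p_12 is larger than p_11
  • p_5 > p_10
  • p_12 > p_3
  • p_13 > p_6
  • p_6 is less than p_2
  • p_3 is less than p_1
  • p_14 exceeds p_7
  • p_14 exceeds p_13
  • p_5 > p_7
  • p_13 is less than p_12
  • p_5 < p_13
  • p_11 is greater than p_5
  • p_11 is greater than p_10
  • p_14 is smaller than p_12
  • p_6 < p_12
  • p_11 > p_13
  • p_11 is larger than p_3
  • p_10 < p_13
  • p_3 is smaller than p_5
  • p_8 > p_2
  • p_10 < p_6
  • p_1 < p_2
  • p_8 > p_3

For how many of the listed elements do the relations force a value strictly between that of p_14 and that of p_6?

Chaining upward from p_6 reaches: p_13, p_11, p_2, p_8, p_12.
Chaining downward from p_14 reaches: p_3, p_1, p_10, p_7, p_5, p_13.
Strictly between p_6 and p_14 are those in both lists: p_13 — 1 element.

1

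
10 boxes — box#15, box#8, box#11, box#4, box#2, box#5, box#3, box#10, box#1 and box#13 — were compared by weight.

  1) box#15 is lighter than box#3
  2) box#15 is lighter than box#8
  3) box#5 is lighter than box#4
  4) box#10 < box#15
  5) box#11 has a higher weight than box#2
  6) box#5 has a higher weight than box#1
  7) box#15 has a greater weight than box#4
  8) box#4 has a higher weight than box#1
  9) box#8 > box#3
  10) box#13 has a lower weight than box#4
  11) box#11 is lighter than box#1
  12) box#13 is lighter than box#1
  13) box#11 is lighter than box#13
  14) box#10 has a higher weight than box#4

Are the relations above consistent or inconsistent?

consistent

Every relation is compatible with box#2 < box#11 < box#13 < box#1 < box#5 < box#4 < box#10 < box#15 < box#3 < box#8; the set is consistent.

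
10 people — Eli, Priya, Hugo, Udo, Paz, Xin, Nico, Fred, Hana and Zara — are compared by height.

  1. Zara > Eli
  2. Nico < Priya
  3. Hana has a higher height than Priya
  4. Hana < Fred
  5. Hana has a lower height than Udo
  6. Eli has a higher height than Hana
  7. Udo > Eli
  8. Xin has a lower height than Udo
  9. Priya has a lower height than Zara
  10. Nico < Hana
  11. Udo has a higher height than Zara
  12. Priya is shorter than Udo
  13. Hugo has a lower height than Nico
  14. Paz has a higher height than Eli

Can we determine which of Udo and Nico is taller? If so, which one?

Following the relations from Nico: Nico < Priya < Hana < Eli < Zara < Udo.
So Udo is taller.

Udo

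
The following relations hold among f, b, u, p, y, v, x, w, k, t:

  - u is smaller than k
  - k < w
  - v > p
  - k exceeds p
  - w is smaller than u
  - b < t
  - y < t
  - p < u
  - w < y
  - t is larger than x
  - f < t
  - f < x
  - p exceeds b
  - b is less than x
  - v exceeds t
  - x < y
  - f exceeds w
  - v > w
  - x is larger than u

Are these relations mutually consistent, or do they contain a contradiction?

We have w < u stated directly, yet also u < k < w by chaining the others — so u < w. Contradiction.

inconsistent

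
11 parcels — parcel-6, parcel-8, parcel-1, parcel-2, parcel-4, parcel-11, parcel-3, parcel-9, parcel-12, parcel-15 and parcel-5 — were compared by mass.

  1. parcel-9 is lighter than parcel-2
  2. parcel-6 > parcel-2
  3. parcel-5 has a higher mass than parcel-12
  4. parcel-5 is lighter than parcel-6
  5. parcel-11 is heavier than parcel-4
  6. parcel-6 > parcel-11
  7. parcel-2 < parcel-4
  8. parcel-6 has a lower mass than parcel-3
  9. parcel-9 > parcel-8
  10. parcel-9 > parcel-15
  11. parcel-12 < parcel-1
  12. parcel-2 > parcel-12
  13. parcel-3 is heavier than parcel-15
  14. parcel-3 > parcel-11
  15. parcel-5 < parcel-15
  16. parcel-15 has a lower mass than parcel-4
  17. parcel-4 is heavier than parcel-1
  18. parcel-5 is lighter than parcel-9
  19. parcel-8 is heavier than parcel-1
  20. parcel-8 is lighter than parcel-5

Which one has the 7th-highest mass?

parcel-15

The consecutive relations fix a unique order: parcel-12 < parcel-1 < parcel-8 < parcel-5 < parcel-15 < parcel-9 < parcel-2 < parcel-4 < parcel-11 < parcel-6 < parcel-3.
Counting 7 from the largest end gives parcel-15.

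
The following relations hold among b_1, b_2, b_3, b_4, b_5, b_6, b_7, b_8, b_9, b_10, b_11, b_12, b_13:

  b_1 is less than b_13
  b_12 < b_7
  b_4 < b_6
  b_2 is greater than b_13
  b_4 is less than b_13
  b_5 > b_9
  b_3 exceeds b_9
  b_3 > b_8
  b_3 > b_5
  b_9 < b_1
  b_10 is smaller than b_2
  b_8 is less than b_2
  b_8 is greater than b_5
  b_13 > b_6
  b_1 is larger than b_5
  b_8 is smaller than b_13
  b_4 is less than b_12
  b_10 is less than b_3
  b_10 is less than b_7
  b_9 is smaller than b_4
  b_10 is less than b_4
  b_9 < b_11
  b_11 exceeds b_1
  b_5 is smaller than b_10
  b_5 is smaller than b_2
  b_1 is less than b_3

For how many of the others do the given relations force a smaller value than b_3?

5

Directly below b_3: b_9, b_5, b_10, b_1, b_8.
Nothing else is reachable below b_3; 5 in all.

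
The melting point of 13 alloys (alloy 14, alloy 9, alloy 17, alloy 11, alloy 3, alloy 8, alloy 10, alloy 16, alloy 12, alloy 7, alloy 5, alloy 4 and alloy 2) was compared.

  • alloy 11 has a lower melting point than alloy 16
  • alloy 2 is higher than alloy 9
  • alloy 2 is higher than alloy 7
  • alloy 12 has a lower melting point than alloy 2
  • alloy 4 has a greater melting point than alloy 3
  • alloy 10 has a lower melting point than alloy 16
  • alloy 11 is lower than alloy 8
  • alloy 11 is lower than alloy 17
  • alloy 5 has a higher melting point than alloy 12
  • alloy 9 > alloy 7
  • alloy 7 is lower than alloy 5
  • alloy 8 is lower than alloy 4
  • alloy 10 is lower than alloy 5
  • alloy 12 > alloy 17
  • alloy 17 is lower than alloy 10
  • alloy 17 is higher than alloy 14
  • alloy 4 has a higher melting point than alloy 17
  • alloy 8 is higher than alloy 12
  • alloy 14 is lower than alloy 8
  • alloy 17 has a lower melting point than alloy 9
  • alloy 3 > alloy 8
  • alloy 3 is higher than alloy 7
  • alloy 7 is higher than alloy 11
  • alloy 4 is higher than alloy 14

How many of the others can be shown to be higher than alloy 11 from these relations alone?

11

Directly above alloy 11: alloy 7, alloy 17, alloy 8, alloy 16.
One step further: alloy 12, alloy 10, alloy 5, alloy 9, alloy 3, alloy 2, alloy 4 (11 so far).
No other element is forced above alloy 11 by the given relations, so the count is 11.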